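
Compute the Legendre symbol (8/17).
(8/17) = 8^{8} mod 17 = 1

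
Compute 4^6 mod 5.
Using Fermat: 4^{4} ≡ 1 mod 5. 6 ≡ 2 mod 4. So 4^{6} ≡ 4^{2} ≡ 1 mod 5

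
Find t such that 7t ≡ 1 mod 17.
Since 17 is prime, by Fermat 7^(-1) ≡ 7^{15} ≡ 5 mod 17. Verify: 7 × 5 = 35 ≡ 1 mod 17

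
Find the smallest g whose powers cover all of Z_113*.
g = 3. Powers: [3, 9, 27, 81, 17, 51, 40, 7, 21, 63, ...] generates all 112 non-zero residues.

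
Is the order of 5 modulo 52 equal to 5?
Powers of 5 mod 52: 5^1≡5, 5^2≡25, 5^3≡21, 5^4≡1. Already 5^4≡1, so the order is 4 < 5. No, the actual order is 4.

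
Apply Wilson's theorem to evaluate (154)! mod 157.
(156)! = (154)! × (155) × (156) ≡ -1 mod 157. So (154)! ≡ -1 × [(156)(155)]^(-1) ≡ 78 mod 157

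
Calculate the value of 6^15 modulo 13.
Using Fermat: 6^{12} ≡ 1 (mod 13). 15 ≡ 3 (mod 12). So 6^{15} ≡ 6^{3} ≡ 8 (mod 13)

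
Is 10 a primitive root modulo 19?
ord_19(10) divides 18. For each prime q|18: 10^{9}≡18, 10^{6}≡11, none ≡ 1. So 10 has order 18 and is a primitive root mod 19.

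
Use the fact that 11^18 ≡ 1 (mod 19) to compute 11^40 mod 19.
By Fermat: 11^{18} ≡ 1 (mod 19). 40 = 2×18 + 4. So 11^{40} ≡ 11^{4} ≡ 11 (mod 19)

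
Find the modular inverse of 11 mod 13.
Since 13 is prime, by Fermat 11^(-1) ≡ 11^{11} ≡ 6 (mod 13). Verify: 11 × 6 = 66 ≡ 1 (mod 13)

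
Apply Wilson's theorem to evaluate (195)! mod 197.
(196)! = (195)! × (196) ≡ -1 (mod 197). So (195)! ≡ -1 × (196)^(-1) ≡ (-1)×(-1) = 1 (mod 197)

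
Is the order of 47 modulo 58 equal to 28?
Powers of 47 mod 58: 47^1≡47, 47^2≡5, 47^3≡3, 47^4≡25, 47^5≡15, 47^6≡9, 47^7≡17, 47^8≡45, 47^9≡27, 47^10≡51, 47^11≡19, 47^12≡23, 47^13≡37, 47^14≡57, 47^15≡11, 47^16≡53, 47^17≡55, 47^18≡33, 47^19≡43, 47^20≡49, 47^21≡41, 47^22≡13, 47^23≡31, 47^24≡7, 47^25≡39, 47^26≡35, 47^27≡21, 47^28≡1. First k with 47^k≡1 is k=28. Yes, ord_58(47) = 28.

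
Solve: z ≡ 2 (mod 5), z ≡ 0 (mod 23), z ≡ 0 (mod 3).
M = 5 × 23 × 3 = 345. M₁ = 69, y₁ ≡ 4 (mod 5). M₂ = 15, y₂ ≡ 20 (mod 23). M₃ = 115, y₃ ≡ 1 (mod 3). z = 2×69×4 + 0×15×20 + 0×115×1 ≡ 207 (mod 345)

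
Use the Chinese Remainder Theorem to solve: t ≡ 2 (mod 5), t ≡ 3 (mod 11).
M = 5 × 11 = 55. M₁ = 11, y₁ ≡ 1 (mod 5). M₂ = 5, y₂ ≡ 9 (mod 11). t = 2×11×1 + 3×5×9 ≡ 47 (mod 55)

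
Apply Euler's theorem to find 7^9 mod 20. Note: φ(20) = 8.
By Euler: 7^{8} ≡ 1 mod 20 since gcd(7, 20) = 1. 9 = 1×8 + 1. So 7^{9} ≡ 7^{1} ≡ 7 mod 20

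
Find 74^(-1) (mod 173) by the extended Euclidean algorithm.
Extended GCD: 74(-7) + 173(3) = 1. So 74^(-1) ≡ -7 ≡ 166 (mod 173). Verify: 74 × 166 = 12284 ≡ 1 (mod 173)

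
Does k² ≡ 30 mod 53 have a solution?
By Euler's criterion: 30^{26} ≡ 52 mod 53. Since this equals -1 (≡ 52), 30 is not a QR.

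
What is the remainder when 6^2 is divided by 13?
6^{2} = 36 ≡ 10 mod 13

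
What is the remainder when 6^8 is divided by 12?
By repeated squaring (mod 12): 6^{1}≡6, 6^{2}≡0, 6^{4}≡0, 6^{8}≡0. So 6^{8} ≡ 0 (mod 12)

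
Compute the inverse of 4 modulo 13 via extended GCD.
Extended GCD: 4(-3) + 13(1) = 1. So 4^(-1) ≡ -3 ≡ 10 (mod 13). Verify: 4 × 10 = 40 ≡ 1 (mod 13)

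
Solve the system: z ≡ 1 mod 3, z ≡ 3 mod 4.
M = 3 × 4 = 12. M₁ = 4, y₁ ≡ 1 mod 3. M₂ = 3, y₂ ≡ 3 mod 4. z = 1×4×1 + 3×3×3 ≡ 7 mod 12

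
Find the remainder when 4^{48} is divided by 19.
By Fermat: 4^{18} ≡ 1 mod 19. 48 = 2×18 + 12. So 4^{48} ≡ 4^{12} ≡ 7 mod 19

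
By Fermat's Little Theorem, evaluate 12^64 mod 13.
By Fermat: 12^{12} ≡ 1 mod 13. 64 = 5×12 + 4. So 12^{64} ≡ 12^{4} ≡ 1 mod 13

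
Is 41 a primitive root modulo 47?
ord_47(41) divides 46. For each prime q|46: 41^{23}≡46, 41^{2}≡36, none ≡ 1. So 41 has order 46 and is a primitive root mod 47.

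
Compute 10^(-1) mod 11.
Since 11 is prime, by Fermat 10^(-1) ≡ 10^{9} ≡ 10 mod 11. Verify: 10 × 10 = 100 ≡ 1 mod 11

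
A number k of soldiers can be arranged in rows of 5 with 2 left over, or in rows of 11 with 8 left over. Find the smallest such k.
M = 5 × 11 = 55. M₁ = 11, y₁ ≡ 1 mod 5. M₂ = 5, y₂ ≡ 9 mod 11. k = 2×11×1 + 8×5×9 ≡ 52 mod 55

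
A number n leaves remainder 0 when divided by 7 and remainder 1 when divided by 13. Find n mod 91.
M = 7 × 13 = 91. M₁ = 13, y₁ ≡ 6 mod 7. M₂ = 7, y₂ ≡ 2 mod 13. n = 0×13×6 + 1×7×2 ≡ 14 mod 91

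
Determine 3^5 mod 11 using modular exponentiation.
By repeated squaring (mod 11): 3^{1}≡3, 3^{2}≡9, 3^{4}≡4. Then 3^{5} = 3^{4+1} ≡ 4 × 3 ≡ 1 (mod 11)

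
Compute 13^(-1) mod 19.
Since 19 is prime, by Fermat 13^(-1) ≡ 13^{17} ≡ 3 mod 19. Verify: 13 × 3 = 39 ≡ 1 mod 19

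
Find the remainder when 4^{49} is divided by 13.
By Fermat: 4^{12} ≡ 1 (mod 13). 49 = 4×12 + 1. So 4^{49} ≡ 4^{1} ≡ 4 (mod 13)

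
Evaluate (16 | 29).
(16/29) = 16^{14} mod 29 = 1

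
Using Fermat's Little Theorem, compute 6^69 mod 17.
By Fermat: 6^{16} ≡ 1 mod 17. 69 = 4×16 + 5. So 6^{69} ≡ 6^{5} ≡ 7 mod 17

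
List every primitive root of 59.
There are φ(58) = 28 primitive roots mod 59: {2, 6, 8, 10, 11, 13, 14, 18, 23, 24, 30, 31, 32, 33, 34, 37, 38, 39, 40, 42, 43, 44, 47, 50, 52, 54, 55, 56}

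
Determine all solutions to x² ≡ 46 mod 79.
The square roots of 46 mod 79 are 21 and 58. Verify: 21² = 441 ≡ 46 mod 79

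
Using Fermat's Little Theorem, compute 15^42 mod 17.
By Fermat: 15^{16} ≡ 1 (mod 17). 42 = 2×16 + 10. So 15^{42} ≡ 15^{10} ≡ 4 (mod 17)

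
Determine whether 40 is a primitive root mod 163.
40^{9} ≡ 1 mod 163 and 9 < 162, so ord_163(40) = 9 ≠ 162 and 40 is not a primitive root.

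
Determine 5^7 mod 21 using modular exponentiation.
By repeated squaring (mod 21): 5^{1}≡5, 5^{2}≡4, 5^{4}≡16. Then 5^{7} = 5^{4+2+1} ≡ 16 × 4 × 5 ≡ 5 (mod 21)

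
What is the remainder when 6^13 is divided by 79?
By repeated squaring mod 79: 6^{1}≡6, 6^{2}≡36, 6^{4}≡32, 6^{8}≡76. Then 6^{13} = 6^{8+4+1} ≡ 76 × 32 × 6 ≡ 56 mod 79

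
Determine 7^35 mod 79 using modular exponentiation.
By repeated squaring (mod 79): 7^{1}≡7, 7^{2}≡49, 7^{4}≡31, 7^{8}≡13, 7^{16}≡11, 7^{32}≡42. Then 7^{35} = 7^{32+2+1} ≡ 42 × 49 × 7 ≡ 28 (mod 79)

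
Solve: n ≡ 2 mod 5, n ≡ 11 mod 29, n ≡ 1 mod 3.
M = 5 × 29 × 3 = 435. M₁ = 87, y₁ ≡ 3 mod 5. M₂ = 15, y₂ ≡ 2 mod 29. M₃ = 145, y₃ ≡ 1 mod 3. n = 2×87×3 + 11×15×2 + 1×145×1 ≡ 127 mod 435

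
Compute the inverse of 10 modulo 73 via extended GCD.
Extended GCD: 10(22) + 73(-3) = 1. So 10^(-1) ≡ 22 mod 73. Verify: 10 × 22 = 220 ≡ 1 mod 73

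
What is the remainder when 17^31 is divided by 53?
By repeated squaring (mod 53): 17^{1}≡17, 17^{2}≡24, 17^{4}≡46, 17^{8}≡49, 17^{16}≡16. Then 17^{31} = 17^{16+8+4+2+1} ≡ 16 × 49 × 46 × 24 × 17 ≡ 40 (mod 53)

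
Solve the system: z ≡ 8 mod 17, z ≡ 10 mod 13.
M = 17 × 13 = 221. M₁ = 13, y₁ ≡ 4 mod 17. M₂ = 17, y₂ ≡ 10 mod 13. z = 8×13×4 + 10×17×10 ≡ 127 mod 221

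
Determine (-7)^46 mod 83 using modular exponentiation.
By repeated squaring (mod 83): (-7)^{1}≡76, (-7)^{2}≡49, (-7)^{4}≡77, (-7)^{8}≡36, (-7)^{16}≡51, (-7)^{32}≡28. Then (-7)^{46} = (-7)^{32+8+4+2} ≡ 28 × 36 × 77 × 49 ≡ 41 (mod 83)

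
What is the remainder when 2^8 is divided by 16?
By repeated squaring mod 16: 2^{1}≡2, 2^{2}≡4, 2^{4}≡0, 2^{8}≡0. So 2^{8} ≡ 0 mod 16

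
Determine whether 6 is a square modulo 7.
By Euler's criterion: 6^{3} ≡ 6 (mod 7). Since this equals -1 (≡ 6), 6 is not a QR.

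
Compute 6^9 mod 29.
By repeated squaring mod 29: 6^{1}≡6, 6^{2}≡7, 6^{4}≡20, 6^{8}≡23. Then 6^{9} = 6^{8+1} ≡ 23 × 6 ≡ 22 mod 29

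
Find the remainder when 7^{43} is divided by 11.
By Fermat: 7^{10} ≡ 1 mod 11. 43 = 4×10 + 3. So 7^{43} ≡ 7^{3} ≡ 2 mod 11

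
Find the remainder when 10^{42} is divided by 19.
By Fermat: 10^{18} ≡ 1 mod 19. 42 = 2×18 + 6. So 10^{42} ≡ 10^{6} ≡ 11 mod 19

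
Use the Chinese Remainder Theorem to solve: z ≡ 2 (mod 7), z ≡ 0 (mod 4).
M = 7 × 4 = 28. M₁ = 4, y₁ ≡ 2 (mod 7). M₂ = 7, y₂ ≡ 3 (mod 4). z = 2×4×2 + 0×7×3 ≡ 16 (mod 28)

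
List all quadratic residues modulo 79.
Quadratic residues modulo 79: {1, 2, 4, 5, 8, 9, 10, 11, 13, 16, 18, 19, 20, 21, 22, 23, 25, 26, 31, 32, 36, 38, 40, 42, 44, 45, 46, 49, 50, 51, 52, 55, 62, 64, 65, 67, 72, 73, 76}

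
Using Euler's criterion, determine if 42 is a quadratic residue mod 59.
By Euler's criterion: 42^{29} ≡ 58 mod 59. Since this equals -1 (≡ 58), 42 is not a QR.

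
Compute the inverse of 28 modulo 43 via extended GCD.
Extended GCD: 28(20) + 43(-13) = 1. So 28^(-1) ≡ 20 mod 43. Verify: 28 × 20 = 560 ≡ 1 mod 43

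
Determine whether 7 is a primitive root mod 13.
ord_13(7) divides 12. For each prime q|12: 7^{6}≡12, 7^{4}≡9, none ≡ 1. So 7 has order 12 and is a primitive root mod 13.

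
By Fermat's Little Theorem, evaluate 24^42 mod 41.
By Fermat: 24^{40} ≡ 1 (mod 41). So 24^{42} = 24^{40} · 24^{2} ≡ 24^{2} ≡ 2 (mod 41)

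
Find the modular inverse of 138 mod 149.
Since 149 is prime, by Fermat 138^(-1) ≡ 138^{147} ≡ 27 (mod 149). Verify: 138 × 27 = 3726 ≡ 1 (mod 149)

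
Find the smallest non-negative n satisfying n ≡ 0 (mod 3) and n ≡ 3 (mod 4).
M = 3 × 4 = 12. M₁ = 4, y₁ ≡ 1 (mod 3). M₂ = 3, y₂ ≡ 3 (mod 4). n = 0×4×1 + 3×3×3 ≡ 3 (mod 12)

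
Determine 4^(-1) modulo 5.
Since 5 is prime, by Fermat 4^(-1) ≡ 4^{3} ≡ 4 mod 5. Verify: 4 × 4 = 16 ≡ 1 mod 5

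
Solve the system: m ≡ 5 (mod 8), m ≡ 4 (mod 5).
M = 8 × 5 = 40. M₁ = 5, y₁ ≡ 5 (mod 8). M₂ = 8, y₂ ≡ 2 (mod 5). m = 5×5×5 + 4×8×2 ≡ 29 (mod 40)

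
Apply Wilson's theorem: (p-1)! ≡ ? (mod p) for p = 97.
By Wilson's theorem, (96)! ≡ -1 ≡ 96 mod 97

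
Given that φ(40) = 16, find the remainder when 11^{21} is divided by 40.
By Euler: 11^{16} ≡ 1 mod 40 since gcd(11, 40) = 1. 21 = 1×16 + 5. So 11^{21} ≡ 11^{5} ≡ 11 mod 40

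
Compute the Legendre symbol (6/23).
(6/23) = 6^{11} mod 23 = 1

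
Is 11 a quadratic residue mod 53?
By Euler's criterion: 11^{26} ≡ 1 mod 53. Since this equals 1, 11 is a QR.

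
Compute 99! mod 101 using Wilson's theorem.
(100)! = (99)! × (100) ≡ -1 mod 101. So (99)! ≡ -1 × (100)^(-1) ≡ (-1)×(-1) = 1 mod 101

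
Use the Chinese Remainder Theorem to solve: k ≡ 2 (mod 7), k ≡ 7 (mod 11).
M = 7 × 11 = 77. M₁ = 11, y₁ ≡ 2 (mod 7). M₂ = 7, y₂ ≡ 8 (mod 11). k = 2×11×2 + 7×7×8 ≡ 51 (mod 77)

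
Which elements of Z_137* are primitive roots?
There are φ(136) = 64 primitive roots mod 137: {3, 5, 6, 12, 13, 20, 21, 23, 24, 26, 27, 29, 31, 33, 35, 40, 42, 43, 45, 46, 47, 48, 51, 52, 53, 54, 55, 57, 58, 62, 66, 67, 70, 71, 75, 79, 80, 82, 83, 84, 85, 86, 89, 90, 91, 92, 94, 95, 97, 102, 104, 106, 108, 110, 111, 113, 114, 116, 117, 124, 125, 131, 132, 134}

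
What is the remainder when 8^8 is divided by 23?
By repeated squaring (mod 23): 8^{1}≡8, 8^{2}≡18, 8^{4}≡2, 8^{8}≡4. So 8^{8} ≡ 4 (mod 23)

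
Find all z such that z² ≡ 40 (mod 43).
The square roots of 40 mod 43 are 13 and 30. Verify: 13² = 169 ≡ 40 (mod 43)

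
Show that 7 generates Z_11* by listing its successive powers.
7^1, 7^2, ..., 7^{10} mod 11: [7, 5, 2, 3, 10, 4, 6, 9, 8, 1]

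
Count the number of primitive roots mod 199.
There are φ(199-1) = φ(198) = 60 primitive roots modulo 199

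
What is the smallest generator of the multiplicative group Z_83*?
g = 2. For each prime q|82: 2^{41}≡82, 2^{2}≡4, none ≡ 1, so ord_83(2) = 82 and 2 is a primitive root.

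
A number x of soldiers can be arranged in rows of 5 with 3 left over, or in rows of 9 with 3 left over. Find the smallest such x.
M = 5 × 9 = 45. M₁ = 9, y₁ ≡ 4 (mod 5). M₂ = 5, y₂ ≡ 2 (mod 9). x = 3×9×4 + 3×5×2 ≡ 3 (mod 45)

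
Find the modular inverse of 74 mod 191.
Since 191 is prime, by Fermat 74^(-1) ≡ 74^{189} ≡ 111 mod 191. Verify: 74 × 111 = 8214 ≡ 1 mod 191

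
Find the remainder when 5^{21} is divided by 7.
By Fermat: 5^{6} ≡ 1 mod 7. 21 = 3×6 + 3. So 5^{21} ≡ 5^{3} ≡ 6 mod 7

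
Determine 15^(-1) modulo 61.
Since 61 is prime, by Fermat 15^(-1) ≡ 15^{59} ≡ 57 mod 61. Verify: 15 × 57 = 855 ≡ 1 mod 61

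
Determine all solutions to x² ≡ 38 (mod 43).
The square roots of 38 mod 43 are 9 and 34. Verify: 9² = 81 ≡ 38 (mod 43)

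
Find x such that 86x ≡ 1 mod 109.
Since 109 is prime, by Fermat 86^(-1) ≡ 86^{107} ≡ 90 mod 109. Verify: 86 × 90 = 7740 ≡ 1 mod 109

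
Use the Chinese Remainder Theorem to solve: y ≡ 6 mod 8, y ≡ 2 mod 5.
M = 8 × 5 = 40. M₁ = 5, y₁ ≡ 5 mod 8. M₂ = 8, y₂ ≡ 2 mod 5. y = 6×5×5 + 2×8×2 ≡ 22 mod 40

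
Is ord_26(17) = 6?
Powers of 17 mod 26: 17^1≡17, 17^2≡3, 17^3≡25, 17^4≡9, 17^5≡23, 17^6≡1. First k with 17^k≡1 is k=6. Yes, ord_26(17) = 6.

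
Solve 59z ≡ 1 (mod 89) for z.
Since 89 is prime, by Fermat 59^(-1) ≡ 59^{87} ≡ 86 (mod 89). Verify: 59 × 86 = 5074 ≡ 1 (mod 89)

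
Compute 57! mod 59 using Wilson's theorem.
(58)! = (57)! × (58) ≡ -1 mod 59. So (57)! ≡ -1 × (58)^(-1) ≡ (-1)×(-1) = 1 mod 59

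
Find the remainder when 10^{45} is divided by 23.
By Fermat: 10^{22} ≡ 1 (mod 23). 45 = 2×22 + 1. So 10^{45} ≡ 10^{1} ≡ 10 (mod 23)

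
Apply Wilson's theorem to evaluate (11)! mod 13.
(12)! = (11)! × (12) ≡ -1 mod 13. So (11)! ≡ -1 × (12)^(-1) ≡ (-1)×(-1) = 1 mod 13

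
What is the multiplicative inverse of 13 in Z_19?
Since 19 is prime, by Fermat 13^(-1) ≡ 13^{17} ≡ 3 mod 19. Verify: 13 × 3 = 39 ≡ 1 mod 19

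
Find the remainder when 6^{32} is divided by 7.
By Fermat: 6^{6} ≡ 1 mod 7. 32 = 5×6 + 2. So 6^{32} ≡ 6^{2} ≡ 1 mod 7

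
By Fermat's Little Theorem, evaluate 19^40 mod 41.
By Fermat's Little Theorem, 19^{40} ≡ 1 (mod 41) since 41 is prime and gcd(19, 41) = 1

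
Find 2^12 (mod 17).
By repeated squaring (mod 17): 2^{1}≡2, 2^{2}≡4, 2^{4}≡16, 2^{8}≡1. Then 2^{12} = 2^{8+4} ≡ 1 × 16 ≡ 16 (mod 17)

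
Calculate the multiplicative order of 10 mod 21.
Powers of 10 mod 21: 10^1≡10, 10^2≡16, 10^3≡13, 10^4≡4, 10^5≡19, 10^6≡1. So the order of 10 is 6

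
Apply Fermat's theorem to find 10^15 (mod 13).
By Fermat: 10^{12} ≡ 1 (mod 13). So 10^{15} = 10^{12} · 10^{3} ≡ 10^{3} ≡ 12 (mod 13)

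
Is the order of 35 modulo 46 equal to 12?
Powers of 35 mod 46: 35^1≡35, 35^2≡29, 35^3≡3, 35^4≡13, 35^5≡41, 35^6≡9, 35^7≡39, 35^8≡31, 35^9≡27, 35^10≡25, 35^11≡1. Already 35^11≡1, so the order is 11 < 12. No, the actual order is 11.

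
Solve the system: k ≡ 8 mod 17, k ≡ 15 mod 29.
M = 17 × 29 = 493. M₁ = 29, y₁ ≡ 10 mod 17. M₂ = 17, y₂ ≡ 12 mod 29. k = 8×29×10 + 15×17×12 ≡ 450 mod 493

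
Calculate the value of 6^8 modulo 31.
By repeated squaring (mod 31): 6^{1}≡6, 6^{2}≡5, 6^{4}≡25, 6^{8}≡5. So 6^{8} ≡ 5 (mod 31)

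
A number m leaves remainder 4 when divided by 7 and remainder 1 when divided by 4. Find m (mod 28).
M = 7 × 4 = 28. M₁ = 4, y₁ ≡ 2 (mod 7). M₂ = 7, y₂ ≡ 3 (mod 4). m = 4×4×2 + 1×7×3 ≡ 25 (mod 28)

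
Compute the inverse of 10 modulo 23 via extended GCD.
Extended GCD: 10(7) + 23(-3) = 1. So 10^(-1) ≡ 7 mod 23. Verify: 10 × 7 = 70 ≡ 1 mod 23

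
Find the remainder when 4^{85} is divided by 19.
By Fermat: 4^{18} ≡ 1 mod 19. 85 = 4×18 + 13. So 4^{85} ≡ 4^{13} ≡ 9 mod 19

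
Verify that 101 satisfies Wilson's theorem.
(100)! mod 101 = 100. Since this equals -1 mod 101, Wilson confirms 101 is prime.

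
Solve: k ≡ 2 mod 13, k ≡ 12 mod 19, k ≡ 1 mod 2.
M = 13 × 19 × 2 = 494. M₁ = 38, y₁ ≡ 12 mod 13. M₂ = 26, y₂ ≡ 11 mod 19. M₃ = 247, y₃ ≡ 1 mod 2. k = 2×38×12 + 12×26×11 + 1×247×1 ≡ 145 mod 494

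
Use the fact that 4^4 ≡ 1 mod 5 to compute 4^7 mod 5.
By Fermat: 4^{4} ≡ 1 mod 5. So 4^{7} = 4^{4} · 4^{3} ≡ 4^{3} ≡ 4 mod 5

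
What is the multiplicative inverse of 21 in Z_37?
Since 37 is prime, by Fermat 21^(-1) ≡ 21^{35} ≡ 30 (mod 37). Verify: 21 × 30 = 630 ≡ 1 (mod 37)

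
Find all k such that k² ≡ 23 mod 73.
The square roots of 23 mod 73 are 60 and 13. Verify: 60² = 3600 ≡ 23 mod 73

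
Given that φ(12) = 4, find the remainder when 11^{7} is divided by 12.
By Euler: 11^{4} ≡ 1 (mod 12) since gcd(11, 12) = 1. 7 = 1×4 + 3. So 11^{7} ≡ 11^{3} ≡ 11 (mod 12)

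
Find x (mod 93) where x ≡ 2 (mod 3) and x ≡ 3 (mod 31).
M = 3 × 31 = 93. M₁ = 31, y₁ ≡ 1 (mod 3). M₂ = 3, y₂ ≡ 21 (mod 31). x = 2×31×1 + 3×3×21 ≡ 65 (mod 93)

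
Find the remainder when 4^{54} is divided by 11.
By Fermat: 4^{10} ≡ 1 mod 11. 54 = 5×10 + 4. So 4^{54} ≡ 4^{4} ≡ 3 mod 11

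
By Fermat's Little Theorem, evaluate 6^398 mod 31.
By Fermat: 6^{30} ≡ 1 (mod 31). 398 ≡ 8 (mod 30). So 6^{398} ≡ 6^{8} ≡ 5 (mod 31)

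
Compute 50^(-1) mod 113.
Since 113 is prime, by Fermat 50^(-1) ≡ 50^{111} ≡ 52 mod 113. Verify: 50 × 52 = 2600 ≡ 1 mod 113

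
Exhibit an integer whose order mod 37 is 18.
3 has order 18 mod 37 since 3^{18} ≡ 1 (mod 37) and no smaller power works.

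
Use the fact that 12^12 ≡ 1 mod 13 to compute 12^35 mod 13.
By Fermat: 12^{12} ≡ 1 mod 13. 35 = 2×12 + 11. So 12^{35} ≡ 12^{11} ≡ 12 mod 13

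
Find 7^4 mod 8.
7^{4} = 2401 ≡ 1 mod 8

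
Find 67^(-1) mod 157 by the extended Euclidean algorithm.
Extended GCD: 67(75) + 157(-32) = 1. So 67^(-1) ≡ 75 mod 157. Verify: 67 × 75 = 5025 ≡ 1 mod 157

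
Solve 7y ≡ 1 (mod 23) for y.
Since 23 is prime, by Fermat 7^(-1) ≡ 7^{21} ≡ 10 (mod 23). Verify: 7 × 10 = 70 ≡ 1 (mod 23)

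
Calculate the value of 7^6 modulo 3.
Using Fermat: 7^{2} ≡ 1 (mod 3). 6 ≡ 0 (mod 2). So 7^{6} ≡ 7^{0} ≡ 1 (mod 3)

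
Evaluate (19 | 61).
(19/61) = 19^{30} mod 61 = 1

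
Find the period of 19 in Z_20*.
Powers of 19 mod 20: 19^1≡19, 19^2≡1. So the order of 19 is 2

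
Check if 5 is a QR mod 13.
By Euler's criterion: 5^{6} ≡ 12 mod 13. Since this equals -1 (≡ 12), 5 is not a QR.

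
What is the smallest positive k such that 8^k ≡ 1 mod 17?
Powers of 8 mod 17: 8^1≡8, 8^2≡13, 8^3≡2, 8^4≡16, 8^5≡9, 8^6≡4, 8^7≡15, 8^8≡1. So the order of 8 is 8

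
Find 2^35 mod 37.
By repeated squaring mod 37: 2^{1}≡2, 2^{2}≡4, 2^{4}≡16, 2^{8}≡34, 2^{16}≡9, 2^{32}≡7. Then 2^{35} = 2^{32+2+1} ≡ 7 × 4 × 2 ≡ 19 mod 37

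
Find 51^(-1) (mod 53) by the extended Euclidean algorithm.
Extended GCD: 51(26) + 53(-25) = 1. So 51^(-1) ≡ 26 (mod 53). Verify: 51 × 26 = 1326 ≡ 1 (mod 53)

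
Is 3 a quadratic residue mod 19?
By Euler's criterion: 3^{9} ≡ 18 mod 19. Since this equals -1 (≡ 18), 3 is not a QR.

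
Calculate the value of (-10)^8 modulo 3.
Using Fermat: (-10)^{2} ≡ 1 (mod 3). 8 ≡ 0 (mod 2). So (-10)^{8} ≡ (-10)^{0} ≡ 1 (mod 3)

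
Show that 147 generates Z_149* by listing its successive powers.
147^1, 147^2, ..., 147^{148} mod 149: [147, 4, 141, 16, 117, 64, 21, 107, 84, 130, 38, 73, 3, 143, 12, 125, 48, 53, 43, 63, 23, 103, 92, 114, 70, 9, 131, 36, 77, 144, 10, 129, 40, 69, 11, 127, 44, 61, 27, 95, 108, 82, 134, 30, 89, 120, 58, 33, 83, 132, 34, 81, 136, 26, 97, 104, 90, 118, 62, 25, 99, 100, 98, 102, 94, 110, 78, 142, 14, 121, 56, 37, 75, 148, 2, 145, 8, 133, 32, 85, 128, 42, 65, 19, 111, 76, 146, 6, 137, 24, 101, 96, 106, 86, 126, 46, 57, 35, 79, 140, 18, 113, 72, 5, 139, 20, 109, 80, 138, 22, 105, 88, 122, 54, 41, 67, 15, 119, 60, 29, 91, 116, 66, 17, 115, 68, 13, 123, 52, 45, 59, 31, 87, 124, 50, 49, 51, 47, 55, 39, 71, 7, 135, 28, 93, 112, 74, 1]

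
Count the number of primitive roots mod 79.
A prime p has φ(p-1) primitive roots; here φ(78) = 24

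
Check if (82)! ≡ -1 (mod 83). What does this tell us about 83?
(82)! mod 83 = 82. Since this equals -1 (mod 83), Wilson confirms 83 is prime.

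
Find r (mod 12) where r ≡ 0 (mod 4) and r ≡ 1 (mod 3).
M = 4 × 3 = 12. M₁ = 3, y₁ ≡ 3 (mod 4). M₂ = 4, y₂ ≡ 1 (mod 3). r = 0×3×3 + 1×4×1 ≡ 4 (mod 12)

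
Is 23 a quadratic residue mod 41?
By Euler's criterion: 23^{20} ≡ 1 mod 41. Since this equals 1, 23 is a QR.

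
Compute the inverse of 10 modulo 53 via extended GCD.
Extended GCD: 10(16) + 53(-3) = 1. So 10^(-1) ≡ 16 mod 53. Verify: 10 × 16 = 160 ≡ 1 mod 53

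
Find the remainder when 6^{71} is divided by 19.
By Fermat: 6^{18} ≡ 1 (mod 19). 71 = 3×18 + 17. So 6^{71} ≡ 6^{17} ≡ 16 (mod 19)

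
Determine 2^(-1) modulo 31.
Since 31 is prime, by Fermat 2^(-1) ≡ 2^{29} ≡ 16 (mod 31). Verify: 2 × 16 = 32 ≡ 1 (mod 31)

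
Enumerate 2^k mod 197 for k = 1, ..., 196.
2^1, 2^2, ..., 2^{196} mod 197: [2, 4, 8, 16, 32, 64, 128, 59, 118, 39, 78, 156, 115, 33, 66, 132, 67, 134, 71, 142, 87, 174, 151, 105, 13, 26, 52, 104, 11, 22, 44, 88, 176, 155, 113, 29, 58, 116, 35, 70, 140, 83, 166, 135, 73, 146, 95, 190, 183, 169, 141, 85, 170, 143, 89, 178, 159, 121, 45, 90, 180, 163, 129, 61, 122, 47, 94, 188, 179, 161, 125, 53, 106, 15, 30, 60, 120, 43, 86, 172, 147, 97, 194, 191, 185, 173, 149, 101, 5, 10, 20, 40, 80, 160, 123, 49, 98, 196, 195, 193, 189, 181, 165, 133, 69, 138, 79, 158, 119, 41, 82, 164, 131, 65, 130, 63, 126, 55, 110, 23, 46, 92, 184, 171, 145, 93, 186, 175, 153, 109, 21, 42, 84, 168, 139, 81, 162, 127, 57, 114, 31, 62, 124, 51, 102, 7, 14, 28, 56, 112, 27, 54, 108, 19, 38, 76, 152, 107, 17, 34, 68, 136, 75, 150, 103, 9, 18, 36, 72, 144, 91, 182, 167, 137, 77, 154, 111, 25, 50, 100, 3, 6, 12, 24, 48, 96, 192, 187, 177, 157, 117, 37, 74, 148, 99, 1]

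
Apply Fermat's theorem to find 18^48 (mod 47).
By Fermat: 18^{46} ≡ 1 (mod 47). So 18^{48} = 18^{46} · 18^{2} ≡ 18^{2} ≡ 42 (mod 47)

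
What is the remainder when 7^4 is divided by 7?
7^{4} = 2401 ≡ 0 mod 7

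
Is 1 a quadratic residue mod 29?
By Euler's criterion: 1^{14} ≡ 1 (mod 29). Since this equals 1, 1 is a QR.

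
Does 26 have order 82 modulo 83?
26^{41} ≡ 1 mod 83 and 41 < 82, so ord_83(26) = 41 ≠ 82 and 26 is not a primitive root.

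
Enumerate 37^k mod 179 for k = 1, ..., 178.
37^1, 37^2, ..., 37^{178} mod 179: [37, 116, 175, 31, 73, 16, 55, 66, 115, 138, 94, 77, 164, 161, 50, 60, 72, 158, 118, 70, 84, 65, 78, 22, 98, 46, 91, 145, 174, 173, 136, 20, 24, 172, 99, 83, 28, 141, 26, 67, 152, 75, 90, 108, 58, 177, 105, 126, 8, 117, 33, 147, 69, 47, 128, 82, 170, 25, 30, 36, 79, 59, 35, 42, 122, 39, 11, 49, 23, 135, 162, 87, 176, 68, 10, 12, 86, 139, 131, 14, 160, 13, 123, 76, 127, 45, 54, 29, 178, 142, 63, 4, 148, 106, 163, 124, 113, 64, 41, 85, 102, 15, 18, 129, 119, 107, 21, 61, 109, 95, 114, 101, 157, 81, 133, 88, 34, 5, 6, 43, 159, 155, 7, 80, 96, 151, 38, 153, 112, 27, 104, 89, 71, 121, 2, 74, 53, 171, 62, 146, 32, 110, 132, 51, 97, 9, 154, 149, 143, 100, 120, 144, 137, 57, 140, 168, 130, 156, 44, 17, 92, 3, 111, 169, 167, 93, 40, 48, 165, 19, 166, 56, 103, 52, 134, 125, 150, 1]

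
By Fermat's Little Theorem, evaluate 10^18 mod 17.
By Fermat: 10^{16} ≡ 1 mod 17. So 10^{18} = 10^{16} · 10^{2} ≡ 10^{2} ≡ 15 mod 17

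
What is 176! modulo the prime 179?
(178)! = (176)! × (177) × (178) ≡ -1 mod 179. So (176)! ≡ -1 × [(178)(177)]^(-1) ≡ 89 mod 179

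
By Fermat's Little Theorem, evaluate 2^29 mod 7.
By Fermat: 2^{6} ≡ 1 mod 7. 29 = 4×6 + 5. So 2^{29} ≡ 2^{5} ≡ 4 mod 7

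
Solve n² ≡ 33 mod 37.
The square roots of 33 mod 37 are 12 and 25. Verify: 12² = 144 ≡ 33 mod 37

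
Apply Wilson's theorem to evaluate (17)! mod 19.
(18)! = (17)! × (18) ≡ -1 (mod 19). So (17)! ≡ -1 × (18)^(-1) ≡ (-1)×(-1) = 1 (mod 19)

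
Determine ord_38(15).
Powers of 15 mod 38: 15^1≡15, 15^2≡35, 15^3≡31, 15^4≡9, 15^5≡21, 15^6≡11, 15^7≡13, 15^8≡5, 15^9≡37, 15^10≡23, 15^11≡3, 15^12≡7, 15^13≡29, 15^14≡17, 15^15≡27, 15^16≡25, 15^17≡33, 15^18≡1. Order = 18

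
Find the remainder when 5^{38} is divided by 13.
By Fermat: 5^{12} ≡ 1 mod 13. 38 = 3×12 + 2. So 5^{38} ≡ 5^{2} ≡ 12 mod 13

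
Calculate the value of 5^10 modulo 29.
By repeated squaring mod 29: 5^{1}≡5, 5^{2}≡25, 5^{4}≡16, 5^{8}≡24. Then 5^{10} = 5^{8+2} ≡ 24 × 25 ≡ 20 mod 29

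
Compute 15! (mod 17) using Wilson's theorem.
(16)! = (15)! × (16) ≡ -1 (mod 17). So (15)! ≡ -1 × (16)^(-1) ≡ (-1)×(-1) = 1 (mod 17)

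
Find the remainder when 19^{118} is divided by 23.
By Fermat: 19^{22} ≡ 1 mod 23. 118 = 5×22 + 8. So 19^{118} ≡ 19^{8} ≡ 9 mod 23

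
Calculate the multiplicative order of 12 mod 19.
Powers of 12 mod 19: 12^1≡12, 12^2≡11, 12^3≡18, 12^4≡7, 12^5≡8, 12^6≡1. So the order of 12 is 6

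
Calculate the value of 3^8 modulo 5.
Using Fermat: 3^{4} ≡ 1 (mod 5). 8 ≡ 0 (mod 4). So 3^{8} ≡ 3^{0} ≡ 1 (mod 5)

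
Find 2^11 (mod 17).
By repeated squaring (mod 17): 2^{1}≡2, 2^{2}≡4, 2^{4}≡16, 2^{8}≡1. Then 2^{11} = 2^{8+2+1} ≡ 1 × 4 × 2 ≡ 8 (mod 17)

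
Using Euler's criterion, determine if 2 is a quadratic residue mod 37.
By Euler's criterion: 2^{18} ≡ 36 (mod 37). Since this equals -1 (≡ 36), 2 is not a QR.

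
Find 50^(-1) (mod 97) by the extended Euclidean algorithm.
Extended GCD: 50(33) + 97(-17) = 1. So 50^(-1) ≡ 33 (mod 97). Verify: 50 × 33 = 1650 ≡ 1 (mod 97)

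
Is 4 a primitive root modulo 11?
4^{5} ≡ 1 mod 11 and 5 < 10, so ord_11(4) = 5 ≠ 10 and 4 is not a primitive root.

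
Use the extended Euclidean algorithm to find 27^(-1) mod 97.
Extended GCD: 27(18) + 97(-5) = 1. So 27^(-1) ≡ 18 (mod 97). Verify: 27 × 18 = 486 ≡ 1 (mod 97)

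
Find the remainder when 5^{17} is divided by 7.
By Fermat: 5^{6} ≡ 1 (mod 7). 17 = 2×6 + 5. So 5^{17} ≡ 5^{5} ≡ 3 (mod 7)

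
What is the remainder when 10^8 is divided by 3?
Using Fermat: 10^{2} ≡ 1 mod 3. 8 ≡ 0 mod 2. So 10^{8} ≡ 10^{0} ≡ 1 mod 3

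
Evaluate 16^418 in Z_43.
Using Fermat: 16^{42} ≡ 1 (mod 43). 418 ≡ 40 (mod 42). So 16^{418} ≡ 16^{40} ≡ 21 (mod 43)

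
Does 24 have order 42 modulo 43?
24^{21} ≡ 1 (mod 43) and 21 < 42, so ord_43(24) = 21 ≠ 42 and 24 is not a primitive root.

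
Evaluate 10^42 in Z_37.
Using Fermat: 10^{36} ≡ 1 (mod 37). 42 ≡ 6 (mod 36). So 10^{42} ≡ 10^{6} ≡ 1 (mod 37)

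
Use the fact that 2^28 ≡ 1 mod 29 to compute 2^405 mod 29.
By Fermat: 2^{28} ≡ 1 mod 29. 405 ≡ 13 mod 28. So 2^{405} ≡ 2^{13} ≡ 14 mod 29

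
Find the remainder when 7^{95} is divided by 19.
By Fermat: 7^{18} ≡ 1 mod 19. 95 = 5×18 + 5. So 7^{95} ≡ 7^{5} ≡ 11 mod 19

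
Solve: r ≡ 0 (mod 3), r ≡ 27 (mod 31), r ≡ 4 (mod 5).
M = 3 × 31 × 5 = 465. M₁ = 155, y₁ ≡ 2 (mod 3). M₂ = 15, y₂ ≡ 29 (mod 31). M₃ = 93, y₃ ≡ 2 (mod 5). r = 0×155×2 + 27×15×29 + 4×93×2 ≡ 399 (mod 465)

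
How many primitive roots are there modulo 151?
A prime p has φ(p-1) primitive roots; here φ(150) = 40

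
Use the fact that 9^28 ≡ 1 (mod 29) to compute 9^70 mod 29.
By Fermat: 9^{28} ≡ 1 (mod 29). 70 = 2×28 + 14. So 9^{70} ≡ 9^{14} ≡ 1 (mod 29)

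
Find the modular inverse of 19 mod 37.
Since 37 is prime, by Fermat 19^(-1) ≡ 19^{35} ≡ 2 mod 37. Verify: 19 × 2 = 38 ≡ 1 mod 37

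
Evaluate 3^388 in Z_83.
Using Fermat: 3^{82} ≡ 1 (mod 83). 388 ≡ 60 (mod 82). So 3^{388} ≡ 3^{60} ≡ 17 (mod 83)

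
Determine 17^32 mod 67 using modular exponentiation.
By repeated squaring (mod 67): 17^{1}≡17, 17^{2}≡21, 17^{4}≡39, 17^{8}≡47, 17^{16}≡65, 17^{32}≡4. So 17^{32} ≡ 4 (mod 67)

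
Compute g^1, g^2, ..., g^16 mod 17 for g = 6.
6^1, 6^2, ..., 6^{16} mod 17: [6, 2, 12, 4, 7, 8, 14, 16, 11, 15, 5, 13, 10, 9, 3, 1]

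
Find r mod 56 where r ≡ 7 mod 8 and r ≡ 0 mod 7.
M = 8 × 7 = 56. M₁ = 7, y₁ ≡ 7 mod 8. M₂ = 8, y₂ ≡ 1 mod 7. r = 7×7×7 + 0×8×1 ≡ 7 mod 56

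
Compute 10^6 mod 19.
By repeated squaring mod 19: 10^{1}≡10, 10^{2}≡5, 10^{4}≡6. Then 10^{6} = 10^{4+2} ≡ 6 × 5 ≡ 11 mod 19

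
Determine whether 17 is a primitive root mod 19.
17^{9} ≡ 1 (mod 19) and 9 < 18, so ord_19(17) = 9 ≠ 18 and 17 is not a primitive root.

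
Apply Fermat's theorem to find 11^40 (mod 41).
By Fermat's Little Theorem, 11^{40} ≡ 1 (mod 41) since 41 is prime and gcd(11, 41) = 1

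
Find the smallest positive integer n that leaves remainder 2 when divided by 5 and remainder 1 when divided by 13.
M = 5 × 13 = 65. M₁ = 13, y₁ ≡ 2 mod 5. M₂ = 5, y₂ ≡ 8 mod 13. n = 2×13×2 + 1×5×8 ≡ 27 mod 65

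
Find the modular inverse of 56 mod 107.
Since 107 is prime, by Fermat 56^(-1) ≡ 56^{105} ≡ 86 (mod 107). Verify: 56 × 86 = 4816 ≡ 1 (mod 107)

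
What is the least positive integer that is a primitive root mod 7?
g = 3. For each prime q|6: 3^{3}≡6, 3^{2}≡2, none ≡ 1, so ord_7(3) = 6 and 3 is a primitive root.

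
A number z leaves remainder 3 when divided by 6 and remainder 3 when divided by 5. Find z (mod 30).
M = 6 × 5 = 30. M₁ = 5, y₁ ≡ 5 (mod 6). M₂ = 6, y₂ ≡ 1 (mod 5). z = 3×5×5 + 3×6×1 ≡ 3 (mod 30)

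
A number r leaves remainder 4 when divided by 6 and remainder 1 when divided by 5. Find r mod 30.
M = 6 × 5 = 30. M₁ = 5, y₁ ≡ 5 mod 6. M₂ = 6, y₂ ≡ 1 mod 5. r = 4×5×5 + 1×6×1 ≡ 16 mod 30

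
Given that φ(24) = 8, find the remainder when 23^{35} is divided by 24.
By Euler: 23^{8} ≡ 1 (mod 24) since gcd(23, 24) = 1. 35 = 4×8 + 3. So 23^{35} ≡ 23^{3} ≡ 23 (mod 24)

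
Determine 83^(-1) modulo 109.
Since 109 is prime, by Fermat 83^(-1) ≡ 83^{107} ≡ 88 (mod 109). Verify: 83 × 88 = 7304 ≡ 1 (mod 109)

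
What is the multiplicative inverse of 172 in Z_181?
Since 181 is prime, by Fermat 172^(-1) ≡ 172^{179} ≡ 20 (mod 181). Verify: 172 × 20 = 3440 ≡ 1 (mod 181)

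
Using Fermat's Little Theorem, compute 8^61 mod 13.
By Fermat: 8^{12} ≡ 1 mod 13. 61 = 5×12 + 1. So 8^{61} ≡ 8^{1} ≡ 8 mod 13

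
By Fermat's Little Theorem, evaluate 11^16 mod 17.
By Fermat's Little Theorem, 11^{16} ≡ 1 mod 17 since 17 is prime and gcd(11, 17) = 1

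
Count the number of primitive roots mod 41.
Number of primitive roots mod 41 = φ(p-1) = φ(40) = 16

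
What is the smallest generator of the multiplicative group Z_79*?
g = 3. Powers: [3, 9, 27, 2, 6, 18, 54, 4, 12, 36, ...] generates all 78 non-zero residues.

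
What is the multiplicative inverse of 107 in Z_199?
Since 199 is prime, by Fermat 107^(-1) ≡ 107^{197} ≡ 93 (mod 199). Verify: 107 × 93 = 9951 ≡ 1 (mod 199)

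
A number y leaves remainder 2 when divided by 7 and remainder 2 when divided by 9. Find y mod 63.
M = 7 × 9 = 63. M₁ = 9, y₁ ≡ 4 mod 7. M₂ = 7, y₂ ≡ 4 mod 9. y = 2×9×4 + 2×7×4 ≡ 2 mod 63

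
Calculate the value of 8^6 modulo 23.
By repeated squaring (mod 23): 8^{1}≡8, 8^{2}≡18, 8^{4}≡2. Then 8^{6} = 8^{4+2} ≡ 2 × 18 ≡ 13 (mod 23)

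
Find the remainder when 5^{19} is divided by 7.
By Fermat: 5^{6} ≡ 1 mod 7. 19 = 3×6 + 1. So 5^{19} ≡ 5^{1} ≡ 5 mod 7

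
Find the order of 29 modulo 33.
Powers of 29 mod 33: 29^1≡29, 29^2≡16, 29^3≡2, 29^4≡25, 29^5≡32, 29^6≡4, 29^7≡17, 29^8≡31, 29^9≡8, 29^10≡1. So the order of 29 is 10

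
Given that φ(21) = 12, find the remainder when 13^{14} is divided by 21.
By Euler: 13^{12} ≡ 1 mod 21 since gcd(13, 21) = 1. 14 = 1×12 + 2. So 13^{14} ≡ 13^{2} ≡ 1 mod 21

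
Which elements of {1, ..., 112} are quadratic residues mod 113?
Squares in Z_113*: {1, 2, 4, 7, 8, 9, 11, 13, 14, 15, 16, 18, 22, 25, 26, 28, 30, 31, 32, 36, 41, 44, 49, 50, 51, 52, 53, 56, 57, 60, 61, 62, 63, 64, 69, 72, 77, 81, 82, 83, 85, 87, 88, 91, 95, 97, 98, 99, 100, 102, 104, 105, 106, 109, 111, 112}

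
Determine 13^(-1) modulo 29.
Since 29 is prime, by Fermat 13^(-1) ≡ 13^{27} ≡ 9 mod 29. Verify: 13 × 9 = 117 ≡ 1 mod 29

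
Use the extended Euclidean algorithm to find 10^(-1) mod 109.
Extended GCD: 10(11) + 109(-1) = 1. So 10^(-1) ≡ 11 (mod 109). Verify: 10 × 11 = 110 ≡ 1 (mod 109)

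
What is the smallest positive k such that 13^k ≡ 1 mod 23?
Powers of 13 mod 23: 13^1≡13, 13^2≡8, 13^3≡12, 13^4≡18, 13^5≡4, 13^6≡6, 13^7≡9, 13^8≡2, 13^9≡3, 13^10≡16, 13^11≡1. ord_23(13) = 11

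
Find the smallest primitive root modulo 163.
g = 2. For each prime q|162: 2^{81}≡162, 2^{54}≡104, none ≡ 1, so ord_163(2) = 162 and 2 is a primitive root.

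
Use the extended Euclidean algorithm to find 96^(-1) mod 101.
Extended GCD: 96(20) + 101(-19) = 1. So 96^(-1) ≡ 20 (mod 101). Verify: 96 × 20 = 1920 ≡ 1 (mod 101)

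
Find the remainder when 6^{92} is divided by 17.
By Fermat: 6^{16} ≡ 1 (mod 17). 92 = 5×16 + 12. So 6^{92} ≡ 6^{12} ≡ 13 (mod 17)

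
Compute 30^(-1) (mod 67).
Since 67 is prime, by Fermat 30^(-1) ≡ 30^{65} ≡ 38 (mod 67). Verify: 30 × 38 = 1140 ≡ 1 (mod 67)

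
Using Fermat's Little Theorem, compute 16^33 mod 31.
By Fermat: 16^{30} ≡ 1 mod 31. So 16^{33} = 16^{30} · 16^{3} ≡ 16^{3} ≡ 4 mod 31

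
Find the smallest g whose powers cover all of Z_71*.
g = 7. Powers: [7, 49, 59, 58, 51, 2, 14, 27, 47, ...] generates all 70 non-zero residues.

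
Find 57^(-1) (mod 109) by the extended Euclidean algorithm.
Extended GCD: 57(44) + 109(-23) = 1. So 57^(-1) ≡ 44 (mod 109). Verify: 57 × 44 = 2508 ≡ 1 (mod 109)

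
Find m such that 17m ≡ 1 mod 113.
Since 113 is prime, by Fermat 17^(-1) ≡ 17^{111} ≡ 20 mod 113. Verify: 17 × 20 = 340 ≡ 1 mod 113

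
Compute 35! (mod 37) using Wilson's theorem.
(36)! = (35)! × (36) ≡ -1 (mod 37). So (35)! ≡ -1 × (36)^(-1) ≡ (-1)×(-1) = 1 (mod 37)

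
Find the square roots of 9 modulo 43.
The square roots of 9 mod 43 are 40 and 3. Verify: 40² = 1600 ≡ 9 mod 43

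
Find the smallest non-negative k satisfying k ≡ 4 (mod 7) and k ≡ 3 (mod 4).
M = 7 × 4 = 28. M₁ = 4, y₁ ≡ 2 (mod 7). M₂ = 7, y₂ ≡ 3 (mod 4). k = 4×4×2 + 3×7×3 ≡ 11 (mod 28)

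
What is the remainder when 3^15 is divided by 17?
By repeated squaring (mod 17): 3^{1}≡3, 3^{2}≡9, 3^{4}≡13, 3^{8}≡16. Then 3^{15} = 3^{8+4+2+1} ≡ 16 × 13 × 9 × 3 ≡ 6 (mod 17)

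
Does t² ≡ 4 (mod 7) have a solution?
By Euler's criterion: 4^{3} ≡ 1 (mod 7). Since this equals 1, 4 is a QR.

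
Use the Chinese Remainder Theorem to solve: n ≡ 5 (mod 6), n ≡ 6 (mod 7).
M = 6 × 7 = 42. M₁ = 7, y₁ ≡ 1 (mod 6). M₂ = 6, y₂ ≡ 6 (mod 7). n = 5×7×1 + 6×6×6 ≡ 41 (mod 42)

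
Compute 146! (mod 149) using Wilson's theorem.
(148)! = (146)! × (147) × (148) ≡ -1 (mod 149). So (146)! ≡ -1 × [(148)(147)]^(-1) ≡ 74 (mod 149)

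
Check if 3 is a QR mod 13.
By Euler's criterion: 3^{6} ≡ 1 (mod 13). Since this equals 1, 3 is a QR.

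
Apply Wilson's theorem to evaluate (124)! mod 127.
(126)! = (124)! × (125) × (126) ≡ -1 (mod 127). So (124)! ≡ -1 × [(126)(125)]^(-1) ≡ 63 (mod 127)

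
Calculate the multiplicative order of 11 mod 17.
Powers of 11 mod 17: 11^1≡11, 11^2≡2, 11^3≡5, 11^4≡4, 11^5≡10, 11^6≡8, 11^7≡3, 11^8≡16, 11^9≡6, 11^10≡15, 11^11≡12, 11^12≡13, 11^13≡7, 11^14≡9, 11^15≡14, 11^16≡1. Order = 16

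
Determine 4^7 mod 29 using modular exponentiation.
By repeated squaring (mod 29): 4^{1}≡4, 4^{2}≡16, 4^{4}≡24. Then 4^{7} = 4^{4+2+1} ≡ 24 × 16 × 4 ≡ 28 (mod 29)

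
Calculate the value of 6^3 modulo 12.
6^{3} = 216 ≡ 0 (mod 12)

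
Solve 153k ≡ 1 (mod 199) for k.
Since 199 is prime, by Fermat 153^(-1) ≡ 153^{197} ≡ 186 (mod 199). Verify: 153 × 186 = 28458 ≡ 1 (mod 199)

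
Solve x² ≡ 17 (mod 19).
The square roots of 17 mod 19 are 6 and 13. Verify: 6² = 36 ≡ 17 (mod 19)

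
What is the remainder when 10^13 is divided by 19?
By repeated squaring mod 19: 10^{1}≡10, 10^{2}≡5, 10^{4}≡6, 10^{8}≡17. Then 10^{13} = 10^{8+4+1} ≡ 17 × 6 × 10 ≡ 13 mod 19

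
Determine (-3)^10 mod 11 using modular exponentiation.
Using Fermat: (-3)^{10} ≡ 1 mod 11. 10 ≡ 0 mod 10. So (-3)^{10} ≡ (-3)^{0} ≡ 1 mod 11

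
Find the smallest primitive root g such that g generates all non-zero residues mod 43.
g = 3. For each prime q|42: 3^{21}≡42, 3^{14}≡36, 3^{6}≡41, none ≡ 1, so ord_43(3) = 42 and 3 is a primitive root.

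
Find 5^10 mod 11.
Using Fermat: 5^{10} ≡ 1 mod 11. 10 ≡ 0 mod 10. So 5^{10} ≡ 5^{0} ≡ 1 mod 11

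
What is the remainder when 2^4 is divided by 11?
2^{4} = 16 ≡ 5 mod 11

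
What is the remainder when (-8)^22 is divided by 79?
By repeated squaring mod 79: (-8)^{1}≡71, (-8)^{2}≡64, (-8)^{4}≡67, (-8)^{8}≡65, (-8)^{16}≡38. Then (-8)^{22} = (-8)^{16+4+2} ≡ 38 × 67 × 64 ≡ 46 mod 79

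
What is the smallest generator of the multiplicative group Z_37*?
g = 2. For each prime q|36: 2^{18}≡36, 2^{12}≡26, none ≡ 1, so ord_37(2) = 36 and 2 is a primitive root.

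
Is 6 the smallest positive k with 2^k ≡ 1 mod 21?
Powers of 2 mod 21: 2^1≡2, 2^2≡4, 2^3≡8, 2^4≡16, 2^5≡11, 2^6≡1. First k with 2^k≡1 is k=6. Yes, ord_21(2) = 6.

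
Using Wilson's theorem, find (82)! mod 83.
By Wilson's theorem, (82)! ≡ -1 ≡ 82 mod 83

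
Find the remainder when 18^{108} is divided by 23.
By Fermat: 18^{22} ≡ 1 (mod 23). 108 = 4×22 + 20. So 18^{108} ≡ 18^{20} ≡ 12 (mod 23)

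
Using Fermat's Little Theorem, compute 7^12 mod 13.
By Fermat's Little Theorem, 7^{12} ≡ 1 mod 13 since 13 is prime and gcd(7, 13) = 1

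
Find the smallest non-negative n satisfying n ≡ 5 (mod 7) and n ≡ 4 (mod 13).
M = 7 × 13 = 91. M₁ = 13, y₁ ≡ 6 (mod 7). M₂ = 7, y₂ ≡ 2 (mod 13). n = 5×13×6 + 4×7×2 ≡ 82 (mod 91)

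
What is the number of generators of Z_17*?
Number of primitive roots mod 17 = φ(p-1) = φ(16) = 8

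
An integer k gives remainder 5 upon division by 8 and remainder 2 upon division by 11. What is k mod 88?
M = 8 × 11 = 88. M₁ = 11, y₁ ≡ 3 mod 8. M₂ = 8, y₂ ≡ 7 mod 11. k = 5×11×3 + 2×8×7 ≡ 13 mod 88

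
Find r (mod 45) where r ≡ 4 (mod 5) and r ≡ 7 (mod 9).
M = 5 × 9 = 45. M₁ = 9, y₁ ≡ 4 (mod 5). M₂ = 5, y₂ ≡ 2 (mod 9). r = 4×9×4 + 7×5×2 ≡ 34 (mod 45)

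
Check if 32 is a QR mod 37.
By Euler's criterion: 32^{18} ≡ 36 (mod 37). Since this equals -1 (≡ 36), 32 is not a QR.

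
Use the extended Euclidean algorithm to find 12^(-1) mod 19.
Extended GCD: 12(8) + 19(-5) = 1. So 12^(-1) ≡ 8 (mod 19). Verify: 12 × 8 = 96 ≡ 1 (mod 19)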